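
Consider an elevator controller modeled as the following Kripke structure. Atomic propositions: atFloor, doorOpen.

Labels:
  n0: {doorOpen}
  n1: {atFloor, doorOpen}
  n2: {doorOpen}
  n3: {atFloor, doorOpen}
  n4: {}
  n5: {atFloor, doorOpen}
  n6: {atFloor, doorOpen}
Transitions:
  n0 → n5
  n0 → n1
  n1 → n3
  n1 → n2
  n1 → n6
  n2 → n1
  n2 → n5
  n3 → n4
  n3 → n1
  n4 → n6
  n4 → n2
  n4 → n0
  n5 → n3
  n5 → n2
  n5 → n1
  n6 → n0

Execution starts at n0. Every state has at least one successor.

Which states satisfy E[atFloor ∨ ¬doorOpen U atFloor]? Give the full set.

States satisfying atFloor ∨ ¬doorOpen: {n1, n3, n4, n5, n6}.
States satisfying atFloor: {n1, n3, n5, n6}.
States satisfying E[atFloor ∨ ¬doorOpen U atFloor]: {n1, n3, n4, n5, n6}.

{n1, n3, n4, n5, n6}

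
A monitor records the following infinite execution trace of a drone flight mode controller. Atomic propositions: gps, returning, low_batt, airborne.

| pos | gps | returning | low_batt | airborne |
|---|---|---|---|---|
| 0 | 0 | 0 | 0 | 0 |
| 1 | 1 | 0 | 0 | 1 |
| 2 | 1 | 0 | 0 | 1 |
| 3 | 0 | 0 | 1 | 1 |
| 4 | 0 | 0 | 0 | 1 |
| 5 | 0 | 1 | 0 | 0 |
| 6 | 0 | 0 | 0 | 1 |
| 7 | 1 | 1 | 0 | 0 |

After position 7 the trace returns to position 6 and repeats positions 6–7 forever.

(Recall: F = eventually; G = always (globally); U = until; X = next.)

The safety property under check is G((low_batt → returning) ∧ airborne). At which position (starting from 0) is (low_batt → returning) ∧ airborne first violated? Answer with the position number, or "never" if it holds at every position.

At position 0 the labels are {}, so (low_batt → returning) ∧ airborne is false there. This is the first violation.

0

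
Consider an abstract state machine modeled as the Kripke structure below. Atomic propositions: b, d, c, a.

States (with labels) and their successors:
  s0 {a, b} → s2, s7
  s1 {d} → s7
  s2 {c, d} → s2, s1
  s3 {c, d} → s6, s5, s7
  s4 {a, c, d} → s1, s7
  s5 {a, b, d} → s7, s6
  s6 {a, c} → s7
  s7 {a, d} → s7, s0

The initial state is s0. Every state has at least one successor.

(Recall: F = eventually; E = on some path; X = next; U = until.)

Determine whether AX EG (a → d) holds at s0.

Holds

States satisfying EG (a → d): {s1, s2, s3, s4, s5, s7}.
States satisfying AX EG (a → d): {s0, s1, s2, s4, s6}.
s0 ∈ Sat(AX EG (a → d)).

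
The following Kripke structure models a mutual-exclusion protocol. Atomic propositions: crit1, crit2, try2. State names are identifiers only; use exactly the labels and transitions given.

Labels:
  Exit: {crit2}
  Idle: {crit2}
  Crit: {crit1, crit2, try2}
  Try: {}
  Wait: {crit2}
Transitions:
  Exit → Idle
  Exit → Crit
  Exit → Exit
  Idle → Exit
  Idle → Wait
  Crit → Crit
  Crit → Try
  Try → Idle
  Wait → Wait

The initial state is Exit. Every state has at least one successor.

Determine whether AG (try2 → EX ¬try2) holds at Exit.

States satisfying try2 → EX ¬try2: {Exit, Idle, Crit, Try, Wait}.
States satisfying AG (try2 → EX ¬try2): {Exit, Idle, Crit, Try, Wait}.
Every state reachable from Exit satisfies try2 → EX ¬try2.
Exit ∈ Sat(AG (try2 → EX ¬try2)).

Satisfied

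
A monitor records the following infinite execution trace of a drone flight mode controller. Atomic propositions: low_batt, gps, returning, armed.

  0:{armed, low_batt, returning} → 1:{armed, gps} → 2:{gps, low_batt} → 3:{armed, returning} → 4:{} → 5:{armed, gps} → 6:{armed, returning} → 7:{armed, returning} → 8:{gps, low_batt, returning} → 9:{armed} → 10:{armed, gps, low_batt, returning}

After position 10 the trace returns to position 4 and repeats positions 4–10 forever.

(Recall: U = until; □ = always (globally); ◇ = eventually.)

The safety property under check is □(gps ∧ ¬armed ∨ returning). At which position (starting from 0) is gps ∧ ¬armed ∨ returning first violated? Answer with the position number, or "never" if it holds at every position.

1

Check gps ∧ ¬armed ∨ returning at each position in order: 0 ✓.
At position 1 the labels are {armed, gps}, so gps ∧ ¬armed ∨ returning is false there. This is the first violation.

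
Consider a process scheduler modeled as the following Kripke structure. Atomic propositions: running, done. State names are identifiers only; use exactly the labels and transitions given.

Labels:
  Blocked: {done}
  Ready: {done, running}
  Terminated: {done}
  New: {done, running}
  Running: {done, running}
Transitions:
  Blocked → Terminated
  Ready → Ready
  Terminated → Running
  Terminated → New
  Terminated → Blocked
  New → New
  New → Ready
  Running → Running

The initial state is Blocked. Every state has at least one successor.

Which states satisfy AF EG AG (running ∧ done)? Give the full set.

{Ready, New, Running}

States satisfying EG AG (running ∧ done): {Ready, New, Running}.
States satisfying AF EG AG (running ∧ done): {Ready, New, Running}.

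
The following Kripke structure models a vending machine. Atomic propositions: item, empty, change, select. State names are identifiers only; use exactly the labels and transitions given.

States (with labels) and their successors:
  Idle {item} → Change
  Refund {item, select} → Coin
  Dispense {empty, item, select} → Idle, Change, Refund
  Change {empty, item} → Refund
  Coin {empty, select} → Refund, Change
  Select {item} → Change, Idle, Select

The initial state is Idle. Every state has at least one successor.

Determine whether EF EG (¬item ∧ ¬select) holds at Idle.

No

States satisfying EG (¬item ∧ ¬select): ∅.
States satisfying EF EG (¬item ∧ ¬select): ∅.
No suitable path/successor from Idle witnesses the formula.
Idle ∉ Sat(EF EG (¬item ∧ ¬select)).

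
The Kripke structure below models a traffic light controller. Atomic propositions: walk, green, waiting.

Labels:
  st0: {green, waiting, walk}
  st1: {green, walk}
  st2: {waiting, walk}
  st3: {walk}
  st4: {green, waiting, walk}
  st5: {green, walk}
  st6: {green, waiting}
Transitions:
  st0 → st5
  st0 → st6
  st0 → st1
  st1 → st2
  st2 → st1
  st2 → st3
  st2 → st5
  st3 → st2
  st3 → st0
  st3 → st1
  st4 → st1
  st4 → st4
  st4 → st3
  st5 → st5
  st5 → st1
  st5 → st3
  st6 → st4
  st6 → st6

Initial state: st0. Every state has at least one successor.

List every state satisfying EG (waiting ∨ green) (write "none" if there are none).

States satisfying waiting ∨ green: {st0, st1, st2, st4, st5, st6}.
States satisfying EG (waiting ∨ green): {st0, st1, st2, st4, st5, st6}.

{st0, st1, st2, st4, st5, st6}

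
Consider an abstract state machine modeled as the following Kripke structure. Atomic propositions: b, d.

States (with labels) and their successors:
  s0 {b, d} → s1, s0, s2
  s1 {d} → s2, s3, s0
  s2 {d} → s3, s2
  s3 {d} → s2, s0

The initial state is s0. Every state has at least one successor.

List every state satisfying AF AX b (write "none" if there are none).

States satisfying AX b: ∅.
States satisfying AF AX b: ∅.

none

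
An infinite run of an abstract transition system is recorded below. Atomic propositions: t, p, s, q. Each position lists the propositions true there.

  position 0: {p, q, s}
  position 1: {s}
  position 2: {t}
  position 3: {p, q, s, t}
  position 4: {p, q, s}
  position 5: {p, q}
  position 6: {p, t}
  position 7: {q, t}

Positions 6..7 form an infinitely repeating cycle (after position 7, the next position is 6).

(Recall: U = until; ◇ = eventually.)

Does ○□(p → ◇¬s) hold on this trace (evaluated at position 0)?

Satisfied

The position after 0 is 1; □(p → ◇¬s) is true there.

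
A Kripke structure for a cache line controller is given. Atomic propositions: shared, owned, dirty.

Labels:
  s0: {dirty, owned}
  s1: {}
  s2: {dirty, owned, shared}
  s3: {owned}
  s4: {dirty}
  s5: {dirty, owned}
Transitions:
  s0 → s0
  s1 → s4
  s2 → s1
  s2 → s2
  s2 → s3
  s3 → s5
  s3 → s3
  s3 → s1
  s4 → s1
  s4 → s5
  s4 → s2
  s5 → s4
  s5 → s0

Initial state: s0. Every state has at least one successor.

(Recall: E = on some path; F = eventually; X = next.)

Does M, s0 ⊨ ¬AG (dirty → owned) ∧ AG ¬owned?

Violated

States satisfying dirty → owned: {s0, s1, s2, s3, s5}.
States satisfying AG (dirty → owned): {s0}.
States satisfying ¬AG (dirty → owned): {s1, s2, s3, s4, s5}.
States satisfying ¬owned: {s1, s4}.
States satisfying AG ¬owned: ∅.
States satisfying ¬AG (dirty → owned) ∧ AG ¬owned: ∅.
s0 ∉ Sat(¬AG (dirty → owned) ∧ AG ¬owned).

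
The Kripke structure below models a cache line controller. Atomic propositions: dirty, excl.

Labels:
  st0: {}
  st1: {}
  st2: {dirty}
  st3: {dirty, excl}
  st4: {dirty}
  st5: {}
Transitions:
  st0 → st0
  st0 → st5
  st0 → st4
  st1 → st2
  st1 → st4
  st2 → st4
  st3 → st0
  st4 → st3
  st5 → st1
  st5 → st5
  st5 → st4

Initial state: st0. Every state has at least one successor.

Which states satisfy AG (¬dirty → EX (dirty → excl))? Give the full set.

none

States satisfying ¬dirty → EX (dirty → excl): {st0, st2, st3, st4, st5}.
States satisfying AG (¬dirty → EX (dirty → excl)): ∅.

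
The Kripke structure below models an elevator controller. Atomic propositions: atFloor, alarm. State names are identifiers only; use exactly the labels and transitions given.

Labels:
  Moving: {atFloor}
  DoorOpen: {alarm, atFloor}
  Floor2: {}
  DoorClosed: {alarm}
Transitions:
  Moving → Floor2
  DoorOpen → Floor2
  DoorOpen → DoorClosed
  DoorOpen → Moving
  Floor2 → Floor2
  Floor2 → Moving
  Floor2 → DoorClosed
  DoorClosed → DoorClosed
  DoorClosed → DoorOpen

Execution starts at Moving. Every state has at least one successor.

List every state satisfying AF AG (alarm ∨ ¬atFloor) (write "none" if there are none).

none

States satisfying AG (alarm ∨ ¬atFloor): ∅.
States satisfying AF AG (alarm ∨ ¬atFloor): ∅.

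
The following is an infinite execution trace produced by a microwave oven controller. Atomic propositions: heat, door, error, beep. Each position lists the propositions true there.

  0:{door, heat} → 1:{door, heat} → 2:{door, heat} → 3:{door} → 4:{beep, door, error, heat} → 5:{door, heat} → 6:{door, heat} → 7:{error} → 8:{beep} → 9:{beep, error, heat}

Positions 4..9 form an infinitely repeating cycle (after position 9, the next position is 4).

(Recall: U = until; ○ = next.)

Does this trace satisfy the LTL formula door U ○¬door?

Walking from position 0: ○¬door first holds at position 6, and door holds at every earlier position along the way, so door U ○¬door holds.

Satisfied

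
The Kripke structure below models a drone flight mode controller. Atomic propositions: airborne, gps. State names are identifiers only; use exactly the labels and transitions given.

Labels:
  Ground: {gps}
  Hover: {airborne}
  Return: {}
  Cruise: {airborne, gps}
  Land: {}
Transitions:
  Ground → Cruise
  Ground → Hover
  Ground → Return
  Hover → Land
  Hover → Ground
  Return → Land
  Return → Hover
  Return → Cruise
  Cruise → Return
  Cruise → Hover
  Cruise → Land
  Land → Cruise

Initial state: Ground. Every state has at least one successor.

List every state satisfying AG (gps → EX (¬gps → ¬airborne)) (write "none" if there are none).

{Ground, Hover, Return, Cruise, Land}

States satisfying gps → EX (¬gps → ¬airborne): {Ground, Hover, Return, Cruise, Land}.
States satisfying AG (gps → EX (¬gps → ¬airborne)): {Ground, Hover, Return, Cruise, Land}.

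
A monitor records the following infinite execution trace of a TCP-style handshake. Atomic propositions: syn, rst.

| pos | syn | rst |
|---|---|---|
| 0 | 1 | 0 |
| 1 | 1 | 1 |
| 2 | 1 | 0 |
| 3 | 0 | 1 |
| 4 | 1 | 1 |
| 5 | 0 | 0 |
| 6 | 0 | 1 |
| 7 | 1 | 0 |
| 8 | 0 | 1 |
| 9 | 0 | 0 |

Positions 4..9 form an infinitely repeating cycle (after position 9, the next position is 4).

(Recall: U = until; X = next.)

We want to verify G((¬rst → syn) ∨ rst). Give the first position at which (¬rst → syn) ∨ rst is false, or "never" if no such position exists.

5

Check (¬rst → syn) ∨ rst at each position in order: 0 ✓, 1 ✓, 2 ✓, 3 ✓, 4 ✓.
At position 5 the labels are {}, so (¬rst → syn) ∨ rst is false there. This is the first violation.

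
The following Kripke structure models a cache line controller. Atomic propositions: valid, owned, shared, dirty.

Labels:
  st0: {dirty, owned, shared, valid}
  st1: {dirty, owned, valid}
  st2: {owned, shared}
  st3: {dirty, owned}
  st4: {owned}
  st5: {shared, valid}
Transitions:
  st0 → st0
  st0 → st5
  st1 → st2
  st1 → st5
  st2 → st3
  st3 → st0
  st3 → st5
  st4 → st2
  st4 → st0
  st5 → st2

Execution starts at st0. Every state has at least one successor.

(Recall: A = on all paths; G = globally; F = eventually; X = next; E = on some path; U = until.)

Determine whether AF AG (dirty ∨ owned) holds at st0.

No

States satisfying AG (dirty ∨ owned): ∅.
States satisfying AF AG (dirty ∨ owned): ∅.
There is a path from st0 along which AG (dirty ∨ owned) never holds.
st0 ∉ Sat(AF AG (dirty ∨ owned)).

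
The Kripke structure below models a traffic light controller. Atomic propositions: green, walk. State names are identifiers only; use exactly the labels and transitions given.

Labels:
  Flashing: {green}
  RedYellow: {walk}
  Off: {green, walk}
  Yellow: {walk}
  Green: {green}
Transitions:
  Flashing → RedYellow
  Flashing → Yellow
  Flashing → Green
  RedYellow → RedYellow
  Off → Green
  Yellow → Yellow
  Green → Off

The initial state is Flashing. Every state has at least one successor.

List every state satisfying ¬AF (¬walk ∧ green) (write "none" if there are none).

{RedYellow, Yellow}

States satisfying ¬walk ∧ green: {Flashing, Green}.
States satisfying AF (¬walk ∧ green): {Flashing, Off, Green}.
States satisfying ¬AF (¬walk ∧ green): {RedYellow, Yellow}.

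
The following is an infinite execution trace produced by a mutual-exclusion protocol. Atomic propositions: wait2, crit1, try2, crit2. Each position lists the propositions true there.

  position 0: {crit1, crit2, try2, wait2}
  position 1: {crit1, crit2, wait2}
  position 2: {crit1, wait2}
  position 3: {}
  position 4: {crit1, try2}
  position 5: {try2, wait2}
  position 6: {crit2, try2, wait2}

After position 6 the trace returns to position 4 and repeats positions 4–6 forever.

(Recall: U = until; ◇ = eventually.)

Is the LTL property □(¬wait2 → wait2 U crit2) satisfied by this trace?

Does not hold

¬wait2 → wait2 U crit2 must hold at every position from 0 onward. It fails at position 3, so □(¬wait2 → wait2 U crit2) is false.
Positions where ¬wait2 holds: 3, 4.
Check wait2 U crit2 at each: 3→fails, 4→fails.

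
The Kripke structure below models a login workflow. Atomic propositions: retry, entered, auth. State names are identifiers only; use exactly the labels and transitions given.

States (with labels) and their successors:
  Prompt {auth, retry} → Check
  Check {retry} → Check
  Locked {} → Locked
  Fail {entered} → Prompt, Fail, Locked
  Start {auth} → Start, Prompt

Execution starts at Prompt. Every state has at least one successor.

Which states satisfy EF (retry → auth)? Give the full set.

{Prompt, Locked, Fail, Start}

States satisfying retry → auth: {Prompt, Locked, Fail, Start}.
States satisfying EF (retry → auth): {Prompt, Locked, Fail, Start}.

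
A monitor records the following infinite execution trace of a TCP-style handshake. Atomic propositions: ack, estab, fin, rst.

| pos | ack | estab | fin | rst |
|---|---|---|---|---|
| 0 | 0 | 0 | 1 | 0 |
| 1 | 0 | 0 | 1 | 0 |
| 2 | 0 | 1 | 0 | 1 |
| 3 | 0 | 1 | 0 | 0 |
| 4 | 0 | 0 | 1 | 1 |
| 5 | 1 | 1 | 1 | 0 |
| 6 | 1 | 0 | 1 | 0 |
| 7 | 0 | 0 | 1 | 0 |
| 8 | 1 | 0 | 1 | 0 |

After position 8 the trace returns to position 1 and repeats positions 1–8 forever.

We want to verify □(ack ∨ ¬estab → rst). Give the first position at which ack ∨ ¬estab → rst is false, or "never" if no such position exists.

At position 0 the labels are {fin}, so ack ∨ ¬estab → rst is false there. This is the first violation.

0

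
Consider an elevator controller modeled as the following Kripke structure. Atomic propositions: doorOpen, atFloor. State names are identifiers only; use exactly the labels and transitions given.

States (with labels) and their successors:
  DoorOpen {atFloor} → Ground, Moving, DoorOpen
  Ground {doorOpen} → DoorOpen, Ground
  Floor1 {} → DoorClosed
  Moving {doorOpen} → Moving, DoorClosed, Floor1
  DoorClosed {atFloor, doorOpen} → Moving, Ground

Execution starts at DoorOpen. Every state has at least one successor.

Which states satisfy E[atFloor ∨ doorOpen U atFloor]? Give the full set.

States satisfying atFloor ∨ doorOpen: {DoorOpen, Ground, Moving, DoorClosed}.
States satisfying atFloor: {DoorOpen, DoorClosed}.
States satisfying E[atFloor ∨ doorOpen U atFloor]: {DoorOpen, Ground, Moving, DoorClosed}.

{DoorOpen, Ground, Moving, DoorClosed}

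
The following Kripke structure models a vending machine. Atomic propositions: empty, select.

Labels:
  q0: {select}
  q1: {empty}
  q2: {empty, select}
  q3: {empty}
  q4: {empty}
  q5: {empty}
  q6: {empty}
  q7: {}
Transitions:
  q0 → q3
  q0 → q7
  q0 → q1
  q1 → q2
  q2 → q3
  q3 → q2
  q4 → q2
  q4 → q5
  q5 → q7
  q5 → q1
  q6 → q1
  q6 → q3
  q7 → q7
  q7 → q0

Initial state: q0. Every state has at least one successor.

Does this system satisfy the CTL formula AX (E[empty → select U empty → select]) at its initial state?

Does not hold

States satisfying E[empty → select U empty → select]: {q0, q2, q7}.
States satisfying AX (E[empty → select U empty → select]): {q1, q3, q7}.
q0 ∉ Sat(AX (E[empty → select U empty → select])).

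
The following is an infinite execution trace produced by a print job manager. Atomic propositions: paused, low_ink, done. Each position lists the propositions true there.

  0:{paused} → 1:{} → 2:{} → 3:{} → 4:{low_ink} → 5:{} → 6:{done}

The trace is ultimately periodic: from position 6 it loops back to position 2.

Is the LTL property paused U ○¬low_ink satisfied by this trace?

Walking from position 0: ○¬low_ink first holds at position 0, and paused holds at every earlier position along the way, so paused U ○¬low_ink holds.

Satisfied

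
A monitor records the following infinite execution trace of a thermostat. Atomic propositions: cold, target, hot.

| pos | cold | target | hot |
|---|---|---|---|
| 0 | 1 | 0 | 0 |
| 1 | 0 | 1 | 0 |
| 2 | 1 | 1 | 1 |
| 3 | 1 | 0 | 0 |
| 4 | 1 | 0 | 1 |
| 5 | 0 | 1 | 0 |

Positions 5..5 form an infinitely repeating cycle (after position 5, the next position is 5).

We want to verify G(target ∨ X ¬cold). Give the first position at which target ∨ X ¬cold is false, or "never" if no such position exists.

3

Check target ∨ X ¬cold at each position in order: 0 ✓, 1 ✓, 2 ✓.
At position 3 the labels are {cold} and the next position 4 has {cold, hot}, so target ∨ X ¬cold is false there. This is the first violation.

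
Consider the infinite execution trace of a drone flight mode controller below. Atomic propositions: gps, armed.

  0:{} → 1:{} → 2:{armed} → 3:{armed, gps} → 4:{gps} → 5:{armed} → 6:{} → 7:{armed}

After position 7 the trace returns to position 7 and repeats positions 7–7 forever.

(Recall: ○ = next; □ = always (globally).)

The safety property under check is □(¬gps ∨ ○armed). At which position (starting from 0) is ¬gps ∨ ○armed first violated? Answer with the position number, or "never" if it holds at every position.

Check ¬gps ∨ ○armed at each position in order: 0 ✓, 1 ✓, 2 ✓.
At position 3 the labels are {armed, gps} and the next position 4 has {gps}, so ¬gps ∨ ○armed is false there. This is the first violation.

3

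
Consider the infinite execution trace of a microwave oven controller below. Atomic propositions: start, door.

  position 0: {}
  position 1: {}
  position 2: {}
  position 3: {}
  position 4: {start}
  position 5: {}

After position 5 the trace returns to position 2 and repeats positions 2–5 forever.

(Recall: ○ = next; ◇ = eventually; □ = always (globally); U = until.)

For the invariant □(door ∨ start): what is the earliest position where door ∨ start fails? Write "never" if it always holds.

0

At position 0 the labels are {}, so door ∨ start is false there. This is the first violation.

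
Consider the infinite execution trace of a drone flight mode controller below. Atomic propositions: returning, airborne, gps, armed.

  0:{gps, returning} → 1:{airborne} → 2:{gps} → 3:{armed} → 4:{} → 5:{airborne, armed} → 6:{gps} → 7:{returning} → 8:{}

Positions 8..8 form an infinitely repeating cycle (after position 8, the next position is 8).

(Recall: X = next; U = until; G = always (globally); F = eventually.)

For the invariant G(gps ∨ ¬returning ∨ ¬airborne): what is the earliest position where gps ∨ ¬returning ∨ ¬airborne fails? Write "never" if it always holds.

never

gps ∨ ¬returning ∨ ¬airborne holds at every position 0..8, and those are all the positions the trace ever visits, so the invariant G(gps ∨ ¬returning ∨ ¬airborne) is never violated.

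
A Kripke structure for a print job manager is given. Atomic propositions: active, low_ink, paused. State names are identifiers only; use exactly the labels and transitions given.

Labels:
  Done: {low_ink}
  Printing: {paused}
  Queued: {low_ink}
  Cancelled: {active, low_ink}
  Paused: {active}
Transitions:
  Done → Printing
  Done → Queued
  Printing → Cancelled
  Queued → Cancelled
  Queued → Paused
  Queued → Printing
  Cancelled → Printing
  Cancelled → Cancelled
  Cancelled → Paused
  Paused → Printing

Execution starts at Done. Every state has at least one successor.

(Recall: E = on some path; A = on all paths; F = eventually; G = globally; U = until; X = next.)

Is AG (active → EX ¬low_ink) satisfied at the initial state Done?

Holds

States satisfying active → EX ¬low_ink: {Done, Printing, Queued, Cancelled, Paused}.
States satisfying AG (active → EX ¬low_ink): {Done, Printing, Queued, Cancelled, Paused}.
Every state reachable from Done satisfies active → EX ¬low_ink.
Done ∈ Sat(AG (active → EX ¬low_ink)).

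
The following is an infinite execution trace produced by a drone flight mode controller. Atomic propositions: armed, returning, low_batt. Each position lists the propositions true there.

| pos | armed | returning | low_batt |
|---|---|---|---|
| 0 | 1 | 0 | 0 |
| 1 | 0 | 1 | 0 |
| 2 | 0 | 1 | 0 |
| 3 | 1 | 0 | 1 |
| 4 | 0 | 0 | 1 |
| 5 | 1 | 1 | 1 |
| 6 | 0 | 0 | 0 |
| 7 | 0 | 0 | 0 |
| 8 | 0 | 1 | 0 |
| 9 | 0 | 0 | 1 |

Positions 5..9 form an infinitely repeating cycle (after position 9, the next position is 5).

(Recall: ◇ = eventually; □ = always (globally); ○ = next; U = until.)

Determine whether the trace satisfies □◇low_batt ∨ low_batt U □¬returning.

Satisfied

◇low_batt holds at every position 0..9, and those are all positions ever visited, so □◇low_batt holds.
Walking from position 0: at position 0, □¬returning has not yet held and low_batt fails, so low_batt U □¬returning is false.
At position 0: □◇low_batt is true; low_batt U □¬returning is false; so □◇low_batt ∨ low_batt U □¬returning is true.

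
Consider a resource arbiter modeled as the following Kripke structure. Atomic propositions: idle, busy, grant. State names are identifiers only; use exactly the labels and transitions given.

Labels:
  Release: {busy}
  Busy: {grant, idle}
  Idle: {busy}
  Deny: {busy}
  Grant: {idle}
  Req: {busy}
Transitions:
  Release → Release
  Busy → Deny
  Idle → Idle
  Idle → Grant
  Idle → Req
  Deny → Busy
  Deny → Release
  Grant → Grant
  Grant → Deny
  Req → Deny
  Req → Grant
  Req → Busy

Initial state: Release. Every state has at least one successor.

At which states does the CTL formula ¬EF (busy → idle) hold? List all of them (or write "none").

{Release}

States satisfying busy → idle: {Busy, Grant}.
States satisfying EF (busy → idle): {Busy, Idle, Deny, Grant, Req}.
States satisfying ¬EF (busy → idle): {Release}.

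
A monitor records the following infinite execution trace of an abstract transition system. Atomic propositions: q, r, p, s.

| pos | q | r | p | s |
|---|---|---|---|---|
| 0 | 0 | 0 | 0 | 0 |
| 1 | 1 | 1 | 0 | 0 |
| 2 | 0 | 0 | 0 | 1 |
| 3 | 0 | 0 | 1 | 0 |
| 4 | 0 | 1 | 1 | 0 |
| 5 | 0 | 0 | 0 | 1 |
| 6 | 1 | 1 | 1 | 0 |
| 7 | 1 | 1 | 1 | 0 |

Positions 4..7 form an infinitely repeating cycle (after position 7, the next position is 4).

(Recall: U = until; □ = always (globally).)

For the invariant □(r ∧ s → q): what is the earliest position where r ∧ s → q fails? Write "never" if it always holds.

never

r ∧ s → q holds at every position 0..7, and those are all the positions the trace ever visits, so the invariant □(r ∧ s → q) is never violated.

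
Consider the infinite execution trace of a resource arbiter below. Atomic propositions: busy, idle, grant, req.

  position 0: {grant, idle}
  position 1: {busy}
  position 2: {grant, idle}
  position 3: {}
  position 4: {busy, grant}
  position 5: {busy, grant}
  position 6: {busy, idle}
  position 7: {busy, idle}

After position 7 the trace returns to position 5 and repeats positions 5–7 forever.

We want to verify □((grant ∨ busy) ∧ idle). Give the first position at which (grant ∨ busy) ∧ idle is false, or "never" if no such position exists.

Check (grant ∨ busy) ∧ idle at each position in order: 0 ✓.
At position 1 the labels are {busy}, so (grant ∨ busy) ∧ idle is false there. This is the first violation.

1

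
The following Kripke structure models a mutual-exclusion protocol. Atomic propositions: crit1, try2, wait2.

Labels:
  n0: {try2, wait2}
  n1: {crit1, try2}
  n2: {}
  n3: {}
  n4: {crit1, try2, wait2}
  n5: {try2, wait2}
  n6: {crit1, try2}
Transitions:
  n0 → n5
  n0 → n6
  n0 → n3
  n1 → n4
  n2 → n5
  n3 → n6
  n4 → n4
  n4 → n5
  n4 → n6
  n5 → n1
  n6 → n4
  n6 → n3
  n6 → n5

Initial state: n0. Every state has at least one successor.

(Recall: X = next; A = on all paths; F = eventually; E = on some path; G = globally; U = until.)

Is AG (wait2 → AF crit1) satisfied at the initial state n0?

States satisfying wait2 → AF crit1: {n0, n1, n2, n3, n4, n5, n6}.
States satisfying AG (wait2 → AF crit1): {n0, n1, n2, n3, n4, n5, n6}.
Every state reachable from n0 satisfies wait2 → AF crit1.
n0 ∈ Sat(AG (wait2 → AF crit1)).

Holds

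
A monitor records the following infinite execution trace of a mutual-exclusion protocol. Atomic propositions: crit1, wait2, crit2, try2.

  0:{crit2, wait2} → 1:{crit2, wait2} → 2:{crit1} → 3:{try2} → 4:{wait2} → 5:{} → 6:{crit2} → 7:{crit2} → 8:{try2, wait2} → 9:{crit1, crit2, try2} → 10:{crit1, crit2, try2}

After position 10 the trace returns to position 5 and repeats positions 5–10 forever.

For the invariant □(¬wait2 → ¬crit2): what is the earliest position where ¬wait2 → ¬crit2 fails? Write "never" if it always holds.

6

Check ¬wait2 → ¬crit2 at each position in order: 0 ✓, 1 ✓, 2 ✓, 3 ✓, 4 ✓, 5 ✓.
At position 6 the labels are {crit2}, so ¬wait2 → ¬crit2 is false there. This is the first violation.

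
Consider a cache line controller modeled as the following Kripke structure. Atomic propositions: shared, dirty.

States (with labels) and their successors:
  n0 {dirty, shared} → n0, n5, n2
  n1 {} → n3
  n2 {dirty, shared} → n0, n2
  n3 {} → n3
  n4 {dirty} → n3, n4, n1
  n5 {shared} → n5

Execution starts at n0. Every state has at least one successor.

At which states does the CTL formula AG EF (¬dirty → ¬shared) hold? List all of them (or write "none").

{n1, n3, n4}

States satisfying EF (¬dirty → ¬shared): {n0, n1, n2, n3, n4}.
States satisfying AG EF (¬dirty → ¬shared): {n1, n3, n4}.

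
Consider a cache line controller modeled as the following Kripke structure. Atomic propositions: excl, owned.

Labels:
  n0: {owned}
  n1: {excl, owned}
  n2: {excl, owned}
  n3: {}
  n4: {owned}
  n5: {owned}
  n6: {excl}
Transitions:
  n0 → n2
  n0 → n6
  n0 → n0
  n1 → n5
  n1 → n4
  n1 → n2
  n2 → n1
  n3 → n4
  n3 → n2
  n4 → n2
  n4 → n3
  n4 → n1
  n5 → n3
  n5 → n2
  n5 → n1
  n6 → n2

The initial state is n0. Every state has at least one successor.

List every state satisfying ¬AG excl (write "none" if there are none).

States satisfying excl: {n1, n2, n6}.
States satisfying AG excl: ∅.
States satisfying ¬AG excl: {n0, n1, n2, n3, n4, n5, n6}.

{n0, n1, n2, n3, n4, n5, n6}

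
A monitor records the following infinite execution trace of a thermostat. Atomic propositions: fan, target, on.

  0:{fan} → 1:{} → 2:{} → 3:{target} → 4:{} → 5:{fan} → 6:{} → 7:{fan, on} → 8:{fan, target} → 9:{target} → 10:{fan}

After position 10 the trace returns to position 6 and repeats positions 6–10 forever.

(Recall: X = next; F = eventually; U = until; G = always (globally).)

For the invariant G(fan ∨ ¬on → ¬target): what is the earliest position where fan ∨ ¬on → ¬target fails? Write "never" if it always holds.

3

Check fan ∨ ¬on → ¬target at each position in order: 0 ✓, 1 ✓, 2 ✓.
At position 3 the labels are {target}, so fan ∨ ¬on → ¬target is false there. This is the first violation.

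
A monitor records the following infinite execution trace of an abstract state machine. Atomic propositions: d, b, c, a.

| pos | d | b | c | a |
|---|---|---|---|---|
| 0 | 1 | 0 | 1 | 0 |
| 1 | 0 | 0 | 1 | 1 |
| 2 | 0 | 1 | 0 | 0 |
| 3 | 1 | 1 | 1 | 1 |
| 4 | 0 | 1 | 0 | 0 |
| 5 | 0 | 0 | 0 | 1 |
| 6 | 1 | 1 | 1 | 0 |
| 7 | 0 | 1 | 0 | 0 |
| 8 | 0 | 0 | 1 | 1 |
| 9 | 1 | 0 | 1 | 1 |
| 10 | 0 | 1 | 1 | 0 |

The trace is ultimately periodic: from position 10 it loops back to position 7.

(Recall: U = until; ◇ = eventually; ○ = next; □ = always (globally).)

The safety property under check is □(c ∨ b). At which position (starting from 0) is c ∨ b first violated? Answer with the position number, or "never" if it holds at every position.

5

Check c ∨ b at each position in order: 0 ✓, 1 ✓, 2 ✓, 3 ✓, 4 ✓.
At position 5 the labels are {a}, so c ∨ b is false there. This is the first violation.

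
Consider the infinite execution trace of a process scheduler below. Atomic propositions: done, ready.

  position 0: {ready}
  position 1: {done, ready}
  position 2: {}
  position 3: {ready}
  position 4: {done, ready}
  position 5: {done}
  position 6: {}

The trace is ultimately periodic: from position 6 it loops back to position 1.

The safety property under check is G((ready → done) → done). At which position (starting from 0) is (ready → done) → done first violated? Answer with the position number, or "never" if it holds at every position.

2

Check (ready → done) → done at each position in order: 0 ✓, 1 ✓.
At position 2 the labels are {}, so (ready → done) → done is false there. This is the first violation.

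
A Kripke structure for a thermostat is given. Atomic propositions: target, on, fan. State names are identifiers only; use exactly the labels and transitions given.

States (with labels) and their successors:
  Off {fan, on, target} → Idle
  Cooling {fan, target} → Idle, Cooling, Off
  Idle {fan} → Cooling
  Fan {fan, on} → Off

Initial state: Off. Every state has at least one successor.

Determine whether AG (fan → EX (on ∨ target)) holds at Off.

No

States satisfying fan → EX (on ∨ target): {Cooling, Idle, Fan}.
States satisfying AG (fan → EX (on ∨ target)): ∅.
Off is reachable from Off and violates fan → EX (on ∨ target), so AG fails at Off.
Off ∉ Sat(AG (fan → EX (on ∨ target))).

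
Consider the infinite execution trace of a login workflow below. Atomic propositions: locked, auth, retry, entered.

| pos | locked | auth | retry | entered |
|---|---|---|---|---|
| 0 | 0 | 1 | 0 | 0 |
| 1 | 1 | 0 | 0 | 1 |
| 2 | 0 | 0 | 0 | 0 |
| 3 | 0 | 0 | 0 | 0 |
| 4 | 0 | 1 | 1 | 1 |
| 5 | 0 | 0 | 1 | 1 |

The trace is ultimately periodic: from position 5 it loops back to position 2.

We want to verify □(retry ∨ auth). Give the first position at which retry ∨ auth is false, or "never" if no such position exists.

Check retry ∨ auth at each position in order: 0 ✓.
At position 1 the labels are {entered, locked}, so retry ∨ auth is false there. This is the first violation.

1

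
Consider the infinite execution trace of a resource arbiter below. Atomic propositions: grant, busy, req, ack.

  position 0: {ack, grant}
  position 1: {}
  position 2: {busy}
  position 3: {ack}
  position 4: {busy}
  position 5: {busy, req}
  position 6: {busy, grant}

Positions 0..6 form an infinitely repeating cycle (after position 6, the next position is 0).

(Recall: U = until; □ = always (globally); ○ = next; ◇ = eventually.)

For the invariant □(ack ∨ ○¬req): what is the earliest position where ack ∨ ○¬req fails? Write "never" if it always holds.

4

Check ack ∨ ○¬req at each position in order: 0 ✓, 1 ✓, 2 ✓, 3 ✓.
At position 4 the labels are {busy} and the next position 5 has {busy, req}, so ack ∨ ○¬req is false there. This is the first violation.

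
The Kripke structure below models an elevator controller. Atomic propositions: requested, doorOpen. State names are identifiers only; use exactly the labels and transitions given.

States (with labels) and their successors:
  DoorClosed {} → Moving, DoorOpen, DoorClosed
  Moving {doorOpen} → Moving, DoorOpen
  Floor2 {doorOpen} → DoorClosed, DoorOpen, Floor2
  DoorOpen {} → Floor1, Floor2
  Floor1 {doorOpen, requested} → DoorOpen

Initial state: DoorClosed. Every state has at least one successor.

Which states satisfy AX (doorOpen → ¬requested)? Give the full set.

States satisfying doorOpen → ¬requested: {DoorClosed, Moving, Floor2, DoorOpen}.
States satisfying AX (doorOpen → ¬requested): {DoorClosed, Moving, Floor2, Floor1}.

{DoorClosed, Moving, Floor2, Floor1}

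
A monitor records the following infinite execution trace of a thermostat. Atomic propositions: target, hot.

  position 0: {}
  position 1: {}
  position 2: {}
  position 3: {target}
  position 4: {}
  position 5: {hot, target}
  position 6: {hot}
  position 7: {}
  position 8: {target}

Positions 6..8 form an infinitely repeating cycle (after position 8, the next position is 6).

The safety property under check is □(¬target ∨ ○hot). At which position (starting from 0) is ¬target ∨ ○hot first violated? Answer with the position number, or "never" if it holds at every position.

3

Check ¬target ∨ ○hot at each position in order: 0 ✓, 1 ✓, 2 ✓.
At position 3 the labels are {target} and the next position 4 has {}, so ¬target ∨ ○hot is false there. This is the first violation.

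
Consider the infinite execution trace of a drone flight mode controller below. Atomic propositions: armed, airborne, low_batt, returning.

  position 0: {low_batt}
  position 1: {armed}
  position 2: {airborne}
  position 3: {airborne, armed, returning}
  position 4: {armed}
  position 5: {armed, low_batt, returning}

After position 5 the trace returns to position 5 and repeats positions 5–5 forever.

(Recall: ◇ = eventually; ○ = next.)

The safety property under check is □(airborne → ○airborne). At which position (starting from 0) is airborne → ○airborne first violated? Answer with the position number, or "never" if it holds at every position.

Check airborne → ○airborne at each position in order: 0 ✓, 1 ✓, 2 ✓.
At position 3 the labels are {airborne, armed, returning} and the next position 4 has {armed}, so airborne → ○airborne is false there. This is the first violation.

3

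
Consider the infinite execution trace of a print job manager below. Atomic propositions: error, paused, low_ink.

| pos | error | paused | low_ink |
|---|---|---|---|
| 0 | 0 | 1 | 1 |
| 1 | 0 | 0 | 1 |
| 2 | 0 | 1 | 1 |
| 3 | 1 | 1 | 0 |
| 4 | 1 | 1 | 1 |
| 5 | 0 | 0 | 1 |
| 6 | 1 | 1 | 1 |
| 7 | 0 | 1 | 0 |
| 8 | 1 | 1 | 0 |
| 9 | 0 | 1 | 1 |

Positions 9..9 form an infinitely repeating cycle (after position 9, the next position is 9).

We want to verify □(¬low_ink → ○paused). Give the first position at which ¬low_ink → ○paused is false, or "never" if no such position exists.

never

¬low_ink → ○paused holds at every position 0..9, and those are all the positions the trace ever visits, so the invariant □(¬low_ink → ○paused) is never violated.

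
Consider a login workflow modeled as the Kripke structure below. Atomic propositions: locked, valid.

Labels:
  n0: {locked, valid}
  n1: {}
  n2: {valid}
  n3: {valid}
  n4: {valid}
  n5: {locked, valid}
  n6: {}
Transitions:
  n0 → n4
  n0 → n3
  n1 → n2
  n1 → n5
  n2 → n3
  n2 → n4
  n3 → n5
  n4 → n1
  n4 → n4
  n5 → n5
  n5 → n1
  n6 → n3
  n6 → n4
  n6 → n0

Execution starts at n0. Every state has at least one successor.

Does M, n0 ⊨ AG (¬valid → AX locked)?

States satisfying ¬valid → AX locked: {n0, n2, n3, n4, n5}.
States satisfying AG (¬valid → AX locked): ∅.
n1 is reachable from n0 and violates ¬valid → AX locked, so AG fails at n0.
n0 ∉ Sat(AG (¬valid → AX locked)).

No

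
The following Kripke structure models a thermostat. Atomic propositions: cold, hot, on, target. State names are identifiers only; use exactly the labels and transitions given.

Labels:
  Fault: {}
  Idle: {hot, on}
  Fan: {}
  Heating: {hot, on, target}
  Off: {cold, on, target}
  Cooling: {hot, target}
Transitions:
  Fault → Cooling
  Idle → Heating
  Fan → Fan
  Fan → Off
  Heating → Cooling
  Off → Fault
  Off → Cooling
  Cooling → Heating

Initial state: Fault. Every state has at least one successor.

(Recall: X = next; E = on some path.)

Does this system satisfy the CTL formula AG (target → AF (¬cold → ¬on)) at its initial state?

States satisfying target → AF (¬cold → ¬on): {Fault, Idle, Fan, Heating, Off, Cooling}.
States satisfying AG (target → AF (¬cold → ¬on)): {Fault, Idle, Fan, Heating, Off, Cooling}.
Every state reachable from Fault satisfies target → AF (¬cold → ¬on).
Fault ∈ Sat(AG (target → AF (¬cold → ¬on))).

Holds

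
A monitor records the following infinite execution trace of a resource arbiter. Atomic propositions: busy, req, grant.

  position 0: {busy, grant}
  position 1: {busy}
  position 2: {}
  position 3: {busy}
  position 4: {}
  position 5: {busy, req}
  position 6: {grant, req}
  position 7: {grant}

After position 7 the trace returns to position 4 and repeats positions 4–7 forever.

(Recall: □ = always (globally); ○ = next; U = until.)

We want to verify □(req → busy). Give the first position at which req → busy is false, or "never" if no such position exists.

6

Check req → busy at each position in order: 0 ✓, 1 ✓, 2 ✓, 3 ✓, 4 ✓, 5 ✓.
At position 6 the labels are {grant, req}, so req → busy is false there. This is the first violation.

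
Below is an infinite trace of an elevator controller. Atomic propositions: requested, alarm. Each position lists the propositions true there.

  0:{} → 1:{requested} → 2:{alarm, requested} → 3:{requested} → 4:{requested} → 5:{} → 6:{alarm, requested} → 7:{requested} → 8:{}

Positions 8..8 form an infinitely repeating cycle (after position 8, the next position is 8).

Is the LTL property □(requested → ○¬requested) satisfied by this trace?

requested → ○¬requested must hold at every position from 0 onward. It fails at position 1, so □(requested → ○¬requested) is false.
Positions where requested holds: 1, 2, 3, 4, 6, 7.
Check ○¬requested at each: 1→fails, 2→fails, 3→fails, 4→ok, 6→fails, 7→ok.

Violated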